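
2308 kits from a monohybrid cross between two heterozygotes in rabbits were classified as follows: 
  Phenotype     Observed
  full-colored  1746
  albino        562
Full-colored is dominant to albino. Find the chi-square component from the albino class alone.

For a monohybrid cross between heterozygotes with complete dominance, the expected phenotypic ratio is 3:1.
The 3:1 ratio has 4 parts, so with N = 2308 the expected counts are:
  full-colored: 2308 × 3/4 = 1731
  albino: 2308 × 1/4 = 577
Contribution of albino: (562 − 577)² / 577 = 0.3899

0.390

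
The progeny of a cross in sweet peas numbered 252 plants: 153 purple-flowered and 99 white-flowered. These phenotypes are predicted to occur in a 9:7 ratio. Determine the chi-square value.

Under the 9:7 hypothesis (Σ ratio = 16, N = 252):
  purple-flowered: 252 × 9/16 = 141.75
  white-flowered: 252 × 7/16 = 110.25
χ² = Σ (O − E)² / E
  purple-flowered: (153 − 141.75)² / 141.75 = 0.8929
  white-flowered: (99 − 110.25)² / 110.25 = 1.1480
χ² = 0.8929 + 1.1480 = 2.0409 ≈ 2.041

2.041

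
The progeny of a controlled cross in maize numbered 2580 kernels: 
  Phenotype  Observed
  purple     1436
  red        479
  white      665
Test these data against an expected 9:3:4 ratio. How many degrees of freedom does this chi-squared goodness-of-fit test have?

2

A goodness-of-fit test with 3 phenotype classes has df = 3 − 1 = 2.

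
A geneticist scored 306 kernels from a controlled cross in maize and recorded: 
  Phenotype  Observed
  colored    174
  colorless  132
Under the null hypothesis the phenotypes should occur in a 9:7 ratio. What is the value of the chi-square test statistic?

0.047

Expected counts for N = 306 under a 9:7 ratio (total parts = 16):
  colored: 306 × 9/16 = 172.125
  colorless: 306 × 7/16 = 133.875
χ² = Σ (O − E)² / E
  colored: (174 − 172.125)² / 172.125 = 0.0204
  colorless: (132 − 133.875)² / 133.875 = 0.0263
χ² = 0.0204 + 0.0263 = 0.0467 ≈ 0.047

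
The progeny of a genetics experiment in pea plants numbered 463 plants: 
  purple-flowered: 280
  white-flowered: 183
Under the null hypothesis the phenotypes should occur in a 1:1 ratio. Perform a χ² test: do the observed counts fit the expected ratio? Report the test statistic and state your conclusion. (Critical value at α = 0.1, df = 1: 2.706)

20.322; not consistent

Under the 1:1 hypothesis (Σ ratio = 2, N = 463):
  purple-flowered: 463 × 1/2 = 231.5
  white-flowered: 463 × 1/2 = 231.5
χ² = Σ (O − E)² / E
  purple-flowered: (280 − 231.5)² / 231.5 = 10.1609
  white-flowered: (183 − 231.5)² / 231.5 = 10.1609
χ² = 10.1609 + 10.1609 = 20.3218 ≈ 20.322
Degrees of freedom = 2 − 1 = 1; critical value at α = 0.1 is 2.706.
Since 20.322 > 2.706, we reject the null hypothesis — the data do not fit the 1:1 ratio.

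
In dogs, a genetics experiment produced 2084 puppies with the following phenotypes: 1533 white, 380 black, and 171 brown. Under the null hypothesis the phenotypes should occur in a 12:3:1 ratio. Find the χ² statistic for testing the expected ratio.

13.621

Total ratio parts = 16. Expected numbers out of 2084:
  white: 2084 × 12/16 = 1563
  black: 2084 × 3/16 = 390.75
  brown: 2084 × 1/16 = 130.25
χ² = Σ (O − E)² / E
  white: (1533 − 1563)² / 1563 = 0.5758
  black: (380 − 390.75)² / 390.75 = 0.2957
  brown: (171 − 130.25)² / 130.25 = 12.7490
χ² = 0.5758 + 0.2957 + 12.7490 = 13.6205 ≈ 13.621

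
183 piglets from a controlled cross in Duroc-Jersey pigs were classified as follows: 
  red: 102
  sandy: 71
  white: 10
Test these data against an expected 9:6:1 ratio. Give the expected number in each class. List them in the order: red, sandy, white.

102.9375, 68.625, 11.4375

Expected counts for N = 183 under a 9:6:1 ratio (total parts = 16):
  red: 183 × 9/16 = 102.9375
  sandy: 183 × 6/16 = 68.625
  white: 183 × 1/16 = 11.4375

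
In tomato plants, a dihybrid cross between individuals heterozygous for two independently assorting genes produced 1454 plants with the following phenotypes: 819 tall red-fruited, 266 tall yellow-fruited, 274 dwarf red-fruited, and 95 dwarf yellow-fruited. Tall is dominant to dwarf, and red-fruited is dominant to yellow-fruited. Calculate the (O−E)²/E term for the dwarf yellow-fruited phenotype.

0.187

A dihybrid F₂ with independent assortment and complete dominance at both loci gives a 9:3:3:1 phenotypic ratio.
Expected counts for N = 1454 under a 9:3:3:1 ratio (total parts = 16):
  tall red-fruited: 1454 × 9/16 = 817.875
  tall yellow-fruited: 1454 × 3/16 = 272.625
  dwarf red-fruited: 1454 × 3/16 = 272.625
  dwarf yellow-fruited: 1454 × 1/16 = 90.875
Contribution of dwarf yellow-fruited: (95 − 90.875)² / 90.875 = 0.1872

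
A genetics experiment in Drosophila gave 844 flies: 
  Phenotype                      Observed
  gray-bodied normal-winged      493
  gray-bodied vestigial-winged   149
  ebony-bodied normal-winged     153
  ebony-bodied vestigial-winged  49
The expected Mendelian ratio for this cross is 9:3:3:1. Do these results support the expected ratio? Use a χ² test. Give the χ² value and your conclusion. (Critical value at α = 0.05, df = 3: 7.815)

1.683; consistent

The 9:3:3:1 ratio has 16 parts, so with N = 844 the expected counts are:
  gray-bodied normal-winged: 844 × 9/16 = 474.75
  gray-bodied vestigial-winged: 844 × 3/16 = 158.25
  ebony-bodied normal-winged: 844 × 3/16 = 158.25
  ebony-bodied vestigial-winged: 844 × 1/16 = 52.75
χ² = Σ (O − E)² / E
  gray-bodied normal-winged: (493 − 474.75)² / 474.75 = 0.7016
  gray-bodied vestigial-winged: (149 − 158.25)² / 158.25 = 0.5407
  ebony-bodied normal-winged: (153 − 158.25)² / 158.25 = 0.1742
  ebony-bodied vestigial-winged: (49 − 52.75)² / 52.75 = 0.2666
χ² = 0.7016 + 0.5407 + 0.1742 + 0.2666 = 1.6831 ≈ 1.683
Degrees of freedom = 4 − 1 = 3; critical value at α = 0.05 is 7.815.
Since 1.683 < 7.815, we fail to reject the null hypothesis — the data are consistent with the 9:3:3:1 ratio.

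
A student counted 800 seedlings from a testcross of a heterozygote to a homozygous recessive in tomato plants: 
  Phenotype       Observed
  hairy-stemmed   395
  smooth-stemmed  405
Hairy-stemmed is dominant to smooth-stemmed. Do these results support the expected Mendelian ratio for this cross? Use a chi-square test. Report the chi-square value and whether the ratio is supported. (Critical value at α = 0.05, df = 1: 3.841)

A testcross of a heterozygote (Aa × aa) gives a 1:1 phenotypic ratio.
Expected counts for N = 800 under a 1:1 ratio (total parts = 2):
  hairy-stemmed: 800 × 1/2 = 400
  smooth-stemmed: 800 × 1/2 = 400
χ² = Σ (O − E)² / E
  hairy-stemmed: (395 − 400)² / 400 = 0.0625
  smooth-stemmed: (405 − 400)² / 400 = 0.0625
χ² = 0.0625 + 0.0625 = 0.125
Degrees of freedom = 2 − 1 = 1; critical value at α = 0.05 is 3.841.
Since 0.125 < 3.841, we fail to reject the null hypothesis — the data are consistent with the 1:1 ratio.

0.125; consistent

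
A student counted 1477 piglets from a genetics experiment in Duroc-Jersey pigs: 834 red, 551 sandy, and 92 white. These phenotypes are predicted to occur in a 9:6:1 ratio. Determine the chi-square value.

0.028

The 9:6:1 ratio has 16 parts, so with N = 1477 the expected counts are:
  red: 1477 × 9/16 = 830.8125
  sandy: 1477 × 6/16 = 553.875
  white: 1477 × 1/16 = 92.3125
χ² = Σ (O − E)² / E
  red: (834 − 830.8125)² / 830.8125 = 0.0122
  sandy: (551 − 553.875)² / 553.875 = 0.0149
  white: (92 − 92.3125)² / 92.3125 = 0.0011
χ² = 0.0122 + 0.0149 + 0.0011 = 0.0282 ≈ 0.028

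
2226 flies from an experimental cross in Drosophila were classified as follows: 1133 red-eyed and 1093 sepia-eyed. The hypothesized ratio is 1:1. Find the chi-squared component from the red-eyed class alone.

0.359

Expected counts for N = 2226 under a 1:1 ratio (total parts = 2):
  red-eyed: 2226 × 1/2 = 1113
  sepia-eyed: 2226 × 1/2 = 1113
Contribution of red-eyed: (1133 − 1113)² / 1113 = 0.3594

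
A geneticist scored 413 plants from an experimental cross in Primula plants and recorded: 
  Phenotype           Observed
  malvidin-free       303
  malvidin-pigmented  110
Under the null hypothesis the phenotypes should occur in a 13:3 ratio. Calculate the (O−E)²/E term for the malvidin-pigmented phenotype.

13.693

Under the 13:3 hypothesis (Σ ratio = 16, N = 413):
  malvidin-free: 413 × 13/16 = 335.5625
  malvidin-pigmented: 413 × 3/16 = 77.4375
Contribution of malvidin-pigmented: (110 − 77.4375)² / 77.4375 = 13.6925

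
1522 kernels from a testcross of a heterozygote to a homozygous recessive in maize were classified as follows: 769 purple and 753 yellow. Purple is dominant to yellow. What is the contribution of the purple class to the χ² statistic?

A testcross of a heterozygote (Aa × aa) gives a 1:1 phenotypic ratio.
Under the 1:1 hypothesis (Σ ratio = 2, N = 1522):
  purple: 1522 × 1/2 = 761
  yellow: 1522 × 1/2 = 761
Contribution of purple: (769 − 761)² / 761 = 0.0841

0.084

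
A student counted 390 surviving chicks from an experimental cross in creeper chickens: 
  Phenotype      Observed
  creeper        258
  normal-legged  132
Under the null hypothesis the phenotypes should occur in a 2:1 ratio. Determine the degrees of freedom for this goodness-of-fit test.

A goodness-of-fit test with 2 phenotype classes has df = 2 − 1 = 1.

1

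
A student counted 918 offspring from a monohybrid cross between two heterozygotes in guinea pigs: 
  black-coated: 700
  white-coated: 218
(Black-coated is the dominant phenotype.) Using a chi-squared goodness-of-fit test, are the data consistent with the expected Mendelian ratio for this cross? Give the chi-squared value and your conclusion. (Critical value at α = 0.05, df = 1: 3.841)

For a monohybrid cross between heterozygotes with complete dominance, the expected phenotypic ratio is 3:1.
Expected counts for N = 918 under a 3:1 ratio (total parts = 4):
  black-coated: 918 × 3/4 = 688.5
  white-coated: 918 × 1/4 = 229.5
χ² = Σ (O − E)² / E
  black-coated: (700 − 688.5)² / 688.5 = 0.1921
  white-coated: (218 − 229.5)² / 229.5 = 0.5763
χ² = 0.1921 + 0.5763 = 0.7684 ≈ 0.768
Degrees of freedom = 2 − 1 = 1; critical value at α = 0.05 is 3.841.
Since 0.768 < 3.841, we fail to reject the null hypothesis — the data are consistent with the 3:1 ratio.

0.768; consistent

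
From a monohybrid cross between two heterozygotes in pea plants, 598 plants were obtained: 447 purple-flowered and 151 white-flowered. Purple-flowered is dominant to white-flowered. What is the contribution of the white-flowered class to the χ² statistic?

0.015

For a monohybrid cross between heterozygotes with complete dominance, the expected phenotypic ratio is 3:1.
Under the 3:1 hypothesis (Σ ratio = 4, N = 598):
  purple-flowered: 598 × 3/4 = 448.5
  white-flowered: 598 × 1/4 = 149.5
Contribution of white-flowered: (151 − 149.5)² / 149.5 = 0.0151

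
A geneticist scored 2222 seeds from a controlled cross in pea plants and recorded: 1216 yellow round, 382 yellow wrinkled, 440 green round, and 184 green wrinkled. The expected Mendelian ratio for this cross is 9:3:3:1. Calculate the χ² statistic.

19.770

Total ratio parts = 16. Expected numbers out of 2222:
  yellow round: 2222 × 9/16 = 1249.875
  yellow wrinkled: 2222 × 3/16 = 416.625
  green round: 2222 × 3/16 = 416.625
  green wrinkled: 2222 × 1/16 = 138.875
χ² = Σ (O − E)² / E
  yellow round: (1216 − 1249.875)² / 1249.875 = 0.9181
  yellow wrinkled: (382 − 416.625)² / 416.625 = 2.8776
  green round: (440 − 416.625)² / 416.625 = 1.3115
  green wrinkled: (184 − 138.875)² / 138.875 = 14.6626
χ² = 0.9181 + 2.8776 + 1.3115 + 14.6626 = 19.7698 ≈ 19.770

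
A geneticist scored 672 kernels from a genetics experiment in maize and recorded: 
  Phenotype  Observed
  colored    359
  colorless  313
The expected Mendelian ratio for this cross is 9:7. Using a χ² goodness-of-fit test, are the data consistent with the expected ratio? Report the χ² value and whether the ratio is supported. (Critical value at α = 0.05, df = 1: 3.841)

2.183; consistent

Under the 9:7 hypothesis (Σ ratio = 16, N = 672):
  colored: 672 × 9/16 = 378
  colorless: 672 × 7/16 = 294
χ² = Σ (O − E)² / E
  colored: (359 − 378)² / 378 = 0.9550
  colorless: (313 − 294)² / 294 = 1.2279
χ² = 0.9550 + 1.2279 = 2.1829 ≈ 2.183
Degrees of freedom = 2 − 1 = 1; critical value at α = 0.05 is 3.841.
Since 2.183 < 3.841, we fail to reject the null hypothesis — the data are consistent with the 9:7 ratio.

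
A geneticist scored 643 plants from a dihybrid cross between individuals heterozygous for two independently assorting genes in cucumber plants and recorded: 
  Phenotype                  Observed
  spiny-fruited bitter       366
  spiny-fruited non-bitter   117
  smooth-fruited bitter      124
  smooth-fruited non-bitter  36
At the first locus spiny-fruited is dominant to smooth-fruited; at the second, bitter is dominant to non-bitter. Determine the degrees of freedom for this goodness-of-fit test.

3

A dihybrid F₂ with independent assortment and complete dominance at both loci gives a 9:3:3:1 phenotypic ratio.
A goodness-of-fit test with 4 phenotype classes has df = 4 − 1 = 3.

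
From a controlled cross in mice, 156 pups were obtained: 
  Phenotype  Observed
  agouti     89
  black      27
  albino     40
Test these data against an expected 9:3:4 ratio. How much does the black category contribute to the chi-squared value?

0.173

Expected counts for N = 156 under a 9:3:4 ratio (total parts = 16):
  agouti: 156 × 9/16 = 87.75
  black: 156 × 3/16 = 29.25
  albino: 156 × 4/16 = 39
Contribution of black: (27 − 29.25)² / 29.25 = 0.1731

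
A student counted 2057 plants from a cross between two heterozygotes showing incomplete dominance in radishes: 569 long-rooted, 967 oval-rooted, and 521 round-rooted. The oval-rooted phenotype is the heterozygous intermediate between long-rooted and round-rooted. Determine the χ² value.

9.595

With incomplete dominance, a heterozygote × heterozygote cross gives a 1:2:1 phenotypic ratio.
The 1:2:1 ratio has 4 parts, so with N = 2057 the expected counts are:
  long-rooted: 2057 × 1/4 = 514.25
  oval-rooted: 2057 × 2/4 = 1028.5
  round-rooted: 2057 × 1/4 = 514.25
χ² = Σ (O − E)² / E
  long-rooted: (569 − 514.25)² / 514.25 = 5.8290
  oval-rooted: (967 − 1028.5)² / 1028.5 = 3.6774
  round-rooted: (521 − 514.25)² / 514.25 = 0.0886
χ² = 5.8290 + 3.6774 + 0.0886 = 9.595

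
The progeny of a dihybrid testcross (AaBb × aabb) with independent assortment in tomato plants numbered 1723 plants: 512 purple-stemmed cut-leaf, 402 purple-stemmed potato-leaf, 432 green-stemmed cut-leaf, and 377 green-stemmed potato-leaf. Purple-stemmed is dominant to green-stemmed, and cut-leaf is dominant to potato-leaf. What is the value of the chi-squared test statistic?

A dihybrid testcross with independent assortment gives a 1:1:1:1 ratio.
The 1:1:1:1 ratio has 4 parts, so with N = 1723 the expected counts are:
  purple-stemmed cut-leaf: 1723 × 1/4 = 430.75
  purple-stemmed potato-leaf: 1723 × 1/4 = 430.75
  green-stemmed cut-leaf: 1723 × 1/4 = 430.75
  green-stemmed potato-leaf: 1723 × 1/4 = 430.75
χ² = Σ (O − E)² / E
  purple-stemmed cut-leaf: (512 − 430.75)² / 430.75 = 15.3257
  purple-stemmed potato-leaf: (402 − 430.75)² / 430.75 = 1.9189
  green-stemmed cut-leaf: (432 − 430.75)² / 430.75 = 0.0036
  green-stemmed potato-leaf: (377 − 430.75)² / 430.75 = 6.7071
χ² = 15.3257 + 1.9189 + 0.0036 + 6.7071 = 23.9553 ≈ 23.955

23.955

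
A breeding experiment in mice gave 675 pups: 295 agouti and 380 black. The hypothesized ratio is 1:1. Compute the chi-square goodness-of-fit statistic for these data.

10.704

Expected counts for N = 675 under a 1:1 ratio (total parts = 2):
  agouti: 675 × 1/2 = 337.5
  black: 675 × 1/2 = 337.5
χ² = Σ (O − E)² / E
  agouti: (295 − 337.5)² / 337.5 = 5.3519
  black: (380 − 337.5)² / 337.5 = 5.3519
χ² = 5.3519 + 5.3519 = 10.7038 ≈ 10.704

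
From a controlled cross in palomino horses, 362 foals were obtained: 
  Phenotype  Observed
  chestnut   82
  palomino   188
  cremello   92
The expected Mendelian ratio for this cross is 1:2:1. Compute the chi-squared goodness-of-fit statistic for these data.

1.094

Expected counts for N = 362 under a 1:2:1 ratio (total parts = 4):
  chestnut: 362 × 1/4 = 90.5
  palomino: 362 × 2/4 = 181
  cremello: 362 × 1/4 = 90.5
χ² = Σ (O − E)² / E
  chestnut: (82 − 90.5)² / 90.5 = 0.7983
  palomino: (188 − 181)² / 181 = 0.2707
  cremello: (92 − 90.5)² / 90.5 = 0.0249
χ² = 0.7983 + 0.2707 + 0.0249 = 1.0939 ≈ 1.094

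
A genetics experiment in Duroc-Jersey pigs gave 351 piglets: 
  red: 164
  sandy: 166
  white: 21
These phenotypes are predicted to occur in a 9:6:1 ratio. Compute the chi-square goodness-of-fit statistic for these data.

The 9:6:1 ratio has 16 parts, so with N = 351 the expected counts are:
  red: 351 × 9/16 = 197.4375
  sandy: 351 × 6/16 = 131.625
  white: 351 × 1/16 = 21.9375
χ² = Σ (O − E)² / E
  red: (164 − 197.4375)² / 197.4375 = 5.6629
  sandy: (166 − 131.625)² / 131.625 = 8.9773
  white: (21 − 21.9375)² / 21.9375 = 0.0401
χ² = 5.6629 + 8.9773 + 0.0401 = 14.6803 ≈ 14.680

14.680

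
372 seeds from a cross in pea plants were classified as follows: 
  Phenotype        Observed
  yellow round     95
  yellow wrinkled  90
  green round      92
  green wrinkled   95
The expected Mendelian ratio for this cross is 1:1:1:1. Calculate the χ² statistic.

0.194

Total ratio parts = 4. Expected numbers out of 372:
  yellow round: 372 × 1/4 = 93
  yellow wrinkled: 372 × 1/4 = 93
  green round: 372 × 1/4 = 93
  green wrinkled: 372 × 1/4 = 93
χ² = Σ (O − E)² / E
  yellow round: (95 − 93)² / 93 = 0.0430
  yellow wrinkled: (90 − 93)² / 93 = 0.0968
  green round: (92 − 93)² / 93 = 0.0108
  green wrinkled: (95 − 93)² / 93 = 0.0430
χ² = 0.0430 + 0.0968 + 0.0108 + 0.0430 = 0.1936 ≈ 0.194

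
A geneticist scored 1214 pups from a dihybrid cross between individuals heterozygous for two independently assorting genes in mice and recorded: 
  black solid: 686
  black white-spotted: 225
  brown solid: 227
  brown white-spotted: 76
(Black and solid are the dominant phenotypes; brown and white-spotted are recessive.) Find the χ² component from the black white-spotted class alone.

A dihybrid F₂ with independent assortment and complete dominance at both loci gives a 9:3:3:1 phenotypic ratio.
Expected counts for N = 1214 under a 9:3:3:1 ratio (total parts = 16):
  black solid: 1214 × 9/16 = 682.875
  black white-spotted: 1214 × 3/16 = 227.625
  brown solid: 1214 × 3/16 = 227.625
  brown white-spotted: 1214 × 1/16 = 75.875
Contribution of black white-spotted: (225 − 227.625)² / 227.625 = 0.0303

0.030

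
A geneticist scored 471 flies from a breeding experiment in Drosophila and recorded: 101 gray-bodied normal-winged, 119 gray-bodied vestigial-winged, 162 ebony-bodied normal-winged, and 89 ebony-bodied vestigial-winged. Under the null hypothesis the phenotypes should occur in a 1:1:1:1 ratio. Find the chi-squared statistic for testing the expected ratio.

26.045

Under the 1:1:1:1 hypothesis (Σ ratio = 4, N = 471):
  gray-bodied normal-winged: 471 × 1/4 = 117.75
  gray-bodied vestigial-winged: 471 × 1/4 = 117.75
  ebony-bodied normal-winged: 471 × 1/4 = 117.75
  ebony-bodied vestigial-winged: 471 × 1/4 = 117.75
χ² = Σ (O − E)² / E
  gray-bodied normal-winged: (101 − 117.75)² / 117.75 = 2.3827
  gray-bodied vestigial-winged: (119 − 117.75)² / 117.75 = 0.0133
  ebony-bodied normal-winged: (162 − 117.75)² / 117.75 = 16.6290
  ebony-bodied vestigial-winged: (89 − 117.75)² / 117.75 = 7.0196
χ² = 2.3827 + 0.0133 + 16.6290 + 7.0196 = 26.0446 ≈ 26.045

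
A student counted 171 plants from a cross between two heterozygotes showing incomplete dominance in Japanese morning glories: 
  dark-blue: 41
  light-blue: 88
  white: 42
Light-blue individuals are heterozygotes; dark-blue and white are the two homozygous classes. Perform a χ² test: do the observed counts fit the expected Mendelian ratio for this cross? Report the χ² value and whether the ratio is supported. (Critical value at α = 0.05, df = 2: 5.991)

0.158; consistent

With incomplete dominance, a heterozygote × heterozygote cross gives a 1:2:1 phenotypic ratio.
Total ratio parts = 4. Expected numbers out of 171:
  dark-blue: 171 × 1/4 = 42.75
  light-blue: 171 × 2/4 = 85.5
  white: 171 × 1/4 = 42.75
χ² = Σ (O − E)² / E
  dark-blue: (41 − 42.75)² / 42.75 = 0.0716
  light-blue: (88 − 85.5)² / 85.5 = 0.0731
  white: (42 − 42.75)² / 42.75 = 0.0132
χ² = 0.0716 + 0.0731 + 0.0132 = 0.1579 ≈ 0.158
Degrees of freedom = 3 − 1 = 2; critical value at α = 0.05 is 5.991.
Since 0.158 < 5.991, we fail to reject the null hypothesis — the data are consistent with the 1:2:1 ratio.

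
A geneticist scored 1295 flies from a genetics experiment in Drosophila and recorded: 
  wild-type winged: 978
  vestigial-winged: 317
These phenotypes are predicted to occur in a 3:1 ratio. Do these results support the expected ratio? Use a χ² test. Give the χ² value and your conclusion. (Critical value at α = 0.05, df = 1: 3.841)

Under the 3:1 hypothesis (Σ ratio = 4, N = 1295):
  wild-type winged: 1295 × 3/4 = 971.25
  vestigial-winged: 1295 × 1/4 = 323.75
χ² = Σ (O − E)² / E
  wild-type winged: (978 − 971.25)² / 971.25 = 0.0469
  vestigial-winged: (317 − 323.75)² / 323.75 = 0.1407
χ² = 0.0469 + 0.1407 = 0.1876 ≈ 0.188
Degrees of freedom = 2 − 1 = 1; critical value at α = 0.05 is 3.841.
Since 0.188 < 3.841, we fail to reject the null hypothesis — the data are consistent with the 3:1 ratio.

0.188; consistent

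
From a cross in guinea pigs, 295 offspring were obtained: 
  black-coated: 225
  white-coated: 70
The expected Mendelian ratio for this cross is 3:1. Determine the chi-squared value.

0.254

The 3:1 ratio has 4 parts, so with N = 295 the expected counts are:
  black-coated: 295 × 3/4 = 221.25
  white-coated: 295 × 1/4 = 73.75
χ² = Σ (O − E)² / E
  black-coated: (225 − 221.25)² / 221.25 = 0.0636
  white-coated: (70 − 73.75)² / 73.75 = 0.1907
χ² = 0.0636 + 0.1907 = 0.2543 ≈ 0.254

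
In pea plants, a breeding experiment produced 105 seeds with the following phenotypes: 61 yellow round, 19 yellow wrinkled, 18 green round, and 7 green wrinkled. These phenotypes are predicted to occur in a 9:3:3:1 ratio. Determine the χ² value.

0.261

The 9:3:3:1 ratio has 16 parts, so with N = 105 the expected counts are:
  yellow round: 105 × 9/16 = 59.0625
  yellow wrinkled: 105 × 3/16 = 19.6875
  green round: 105 × 3/16 = 19.6875
  green wrinkled: 105 × 1/16 = 6.5625
χ² = Σ (O − E)² / E
  yellow round: (61 − 59.0625)² / 59.0625 = 0.0636
  yellow wrinkled: (19 − 19.6875)² / 19.6875 = 0.0240
  green round: (18 − 19.6875)² / 19.6875 = 0.1446
  green wrinkled: (7 − 6.5625)² / 6.5625 = 0.0292
χ² = 0.0636 + 0.0240 + 0.1446 + 0.0292 = 0.2614 ≈ 0.261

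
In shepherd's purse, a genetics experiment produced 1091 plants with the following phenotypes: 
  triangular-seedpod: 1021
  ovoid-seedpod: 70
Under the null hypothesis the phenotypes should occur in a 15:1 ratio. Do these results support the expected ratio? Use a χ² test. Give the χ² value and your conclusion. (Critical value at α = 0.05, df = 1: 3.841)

0.051; consistent

Under the 15:1 hypothesis (Σ ratio = 16, N = 1091):
  triangular-seedpod: 1091 × 15/16 = 1022.8125
  ovoid-seedpod: 1091 × 1/16 = 68.1875
χ² = Σ (O − E)² / E
  triangular-seedpod: (1021 − 1022.8125)² / 1022.8125 = 0.0032
  ovoid-seedpod: (70 − 68.1875)² / 68.1875 = 0.0482
χ² = 0.0032 + 0.0482 = 0.0514 ≈ 0.051
Degrees of freedom = 2 − 1 = 1; critical value at α = 0.05 is 3.841.
Since 0.051 < 3.841, we fail to reject the null hypothesis — the data are consistent with the 15:1 ratio.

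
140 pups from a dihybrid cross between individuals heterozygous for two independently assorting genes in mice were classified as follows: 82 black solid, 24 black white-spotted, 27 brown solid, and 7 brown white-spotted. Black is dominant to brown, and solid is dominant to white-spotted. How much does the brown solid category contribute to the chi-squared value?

A dihybrid F₂ with independent assortment and complete dominance at both loci gives a 9:3:3:1 phenotypic ratio.
Under the 9:3:3:1 hypothesis (Σ ratio = 16, N = 140):
  black solid: 140 × 9/16 = 78.75
  black white-spotted: 140 × 3/16 = 26.25
  brown solid: 140 × 3/16 = 26.25
  brown white-spotted: 140 × 1/16 = 8.75
Contribution of brown solid: (27 − 26.25)² / 26.25 = 0.0214

0.021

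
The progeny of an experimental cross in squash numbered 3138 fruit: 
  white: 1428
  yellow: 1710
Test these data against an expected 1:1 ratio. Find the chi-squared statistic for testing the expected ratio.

Expected counts for N = 3138 under a 1:1 ratio (total parts = 2):
  white: 3138 × 1/2 = 1569
  yellow: 3138 × 1/2 = 1569
χ² = Σ (O − E)² / E
  white: (1428 − 1569)² / 1569 = 12.6711
  yellow: (1710 − 1569)² / 1569 = 12.6711
χ² = 12.6711 + 12.6711 = 25.3422 ≈ 25.342

25.342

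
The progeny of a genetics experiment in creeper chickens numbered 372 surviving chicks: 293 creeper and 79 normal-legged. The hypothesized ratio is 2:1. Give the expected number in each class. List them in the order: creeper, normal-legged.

248, 124

Under the 2:1 hypothesis (Σ ratio = 3, N = 372):
  creeper: 372 × 2/3 = 248
  normal-legged: 372 × 1/3 = 124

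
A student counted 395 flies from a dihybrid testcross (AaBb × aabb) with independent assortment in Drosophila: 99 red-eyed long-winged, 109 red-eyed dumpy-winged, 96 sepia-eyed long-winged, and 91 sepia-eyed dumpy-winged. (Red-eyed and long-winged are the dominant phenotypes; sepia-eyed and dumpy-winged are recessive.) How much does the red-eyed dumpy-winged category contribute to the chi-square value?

1.064

A dihybrid testcross with independent assortment gives a 1:1:1:1 ratio.
Total ratio parts = 4. Expected numbers out of 395:
  red-eyed long-winged: 395 × 1/4 = 98.75
  red-eyed dumpy-winged: 395 × 1/4 = 98.75
  sepia-eyed long-winged: 395 × 1/4 = 98.75
  sepia-eyed dumpy-winged: 395 × 1/4 = 98.75
Contribution of red-eyed dumpy-winged: (109 − 98.75)² / 98.75 = 1.0639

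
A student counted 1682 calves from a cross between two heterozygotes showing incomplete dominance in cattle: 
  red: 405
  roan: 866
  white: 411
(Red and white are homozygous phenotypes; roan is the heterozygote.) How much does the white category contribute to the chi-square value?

0.215

With incomplete dominance, a heterozygote × heterozygote cross gives a 1:2:1 phenotypic ratio.
Total ratio parts = 4. Expected numbers out of 1682:
  red: 1682 × 1/4 = 420.5
  roan: 1682 × 2/4 = 841
  white: 1682 × 1/4 = 420.5
Contribution of white: (411 − 420.5)² / 420.5 = 0.2146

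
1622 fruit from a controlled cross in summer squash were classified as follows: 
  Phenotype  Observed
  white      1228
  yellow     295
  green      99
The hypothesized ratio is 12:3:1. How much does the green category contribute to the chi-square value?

0.056

Under the 12:3:1 hypothesis (Σ ratio = 16, N = 1622):
  white: 1622 × 12/16 = 1216.5
  yellow: 1622 × 3/16 = 304.125
  green: 1622 × 1/16 = 101.375
Contribution of green: (99 − 101.375)² / 101.375 = 0.0556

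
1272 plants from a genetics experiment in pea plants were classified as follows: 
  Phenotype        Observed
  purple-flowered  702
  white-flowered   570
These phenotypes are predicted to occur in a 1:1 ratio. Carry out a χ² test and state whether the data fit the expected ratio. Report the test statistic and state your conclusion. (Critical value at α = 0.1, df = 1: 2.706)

Expected counts for N = 1272 under a 1:1 ratio (total parts = 2):
  purple-flowered: 1272 × 1/2 = 636
  white-flowered: 1272 × 1/2 = 636
χ² = Σ (O − E)² / E
  purple-flowered: (702 − 636)² / 636 = 6.8491
  white-flowered: (570 − 636)² / 636 = 6.8491
χ² = 6.8491 + 6.8491 = 13.6982 ≈ 13.698
Degrees of freedom = 2 − 1 = 1; critical value at α = 0.1 is 2.706.
Since 13.698 > 2.706, we reject the null hypothesis — the data do not fit the 1:1 ratio.

13.698; not consistent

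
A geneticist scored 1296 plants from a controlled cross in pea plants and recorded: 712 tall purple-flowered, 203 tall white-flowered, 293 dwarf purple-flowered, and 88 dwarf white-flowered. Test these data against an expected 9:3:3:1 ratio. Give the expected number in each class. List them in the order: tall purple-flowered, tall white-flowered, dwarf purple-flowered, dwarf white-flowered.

729, 243, 243, 81

Total ratio parts = 16. Expected numbers out of 1296:
  tall purple-flowered: 1296 × 9/16 = 729
  tall white-flowered: 1296 × 3/16 = 243
  dwarf purple-flowered: 1296 × 3/16 = 243
  dwarf white-flowered: 1296 × 1/16 = 81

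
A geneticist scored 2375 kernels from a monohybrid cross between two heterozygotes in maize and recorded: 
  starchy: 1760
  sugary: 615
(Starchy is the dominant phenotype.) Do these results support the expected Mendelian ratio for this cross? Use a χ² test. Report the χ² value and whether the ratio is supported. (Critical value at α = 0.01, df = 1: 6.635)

1.014; consistent

For a monohybrid cross between heterozygotes with complete dominance, the expected phenotypic ratio is 3:1.
Under the 3:1 hypothesis (Σ ratio = 4, N = 2375):
  starchy: 2375 × 3/4 = 1781.25
  sugary: 2375 × 1/4 = 593.75
χ² = Σ (O − E)² / E
  starchy: (1760 − 1781.25)² / 1781.25 = 0.2535
  sugary: (615 − 593.75)² / 593.75 = 0.7605
χ² = 0.2535 + 0.7605 = 1.014
Degrees of freedom = 2 − 1 = 1; critical value at α = 0.01 is 6.635.
Since 1.014 < 6.635, we fail to reject the null hypothesis — the data are consistent with the 3:1 ratio.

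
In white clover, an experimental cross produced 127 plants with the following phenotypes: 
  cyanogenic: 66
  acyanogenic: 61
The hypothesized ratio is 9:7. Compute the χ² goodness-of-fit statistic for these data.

0.946

Expected counts for N = 127 under a 9:7 ratio (total parts = 16):
  cyanogenic: 127 × 9/16 = 71.4375
  acyanogenic: 127 × 7/16 = 55.5625
χ² = Σ (O − E)² / E
  cyanogenic: (66 − 71.4375)² / 71.4375 = 0.4139
  acyanogenic: (61 − 55.5625)² / 55.5625 = 0.5321
χ² = 0.4139 + 0.5321 = 0.946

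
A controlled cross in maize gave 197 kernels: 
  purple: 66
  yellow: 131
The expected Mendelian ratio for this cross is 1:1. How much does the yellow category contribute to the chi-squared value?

Under the 1:1 hypothesis (Σ ratio = 2, N = 197):
  purple: 197 × 1/2 = 98.5
  yellow: 197 × 1/2 = 98.5
Contribution of yellow: (131 − 98.5)² / 98.5 = 10.7234

10.723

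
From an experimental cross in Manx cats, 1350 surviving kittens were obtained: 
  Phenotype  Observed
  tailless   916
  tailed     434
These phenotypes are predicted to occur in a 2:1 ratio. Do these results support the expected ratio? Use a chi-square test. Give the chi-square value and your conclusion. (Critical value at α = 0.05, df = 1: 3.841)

0.853; consistent

The 2:1 ratio has 3 parts, so with N = 1350 the expected counts are:
  tailless: 1350 × 2/3 = 900
  tailed: 1350 × 1/3 = 450
χ² = Σ (O − E)² / E
  tailless: (916 − 900)² / 900 = 0.2844
  tailed: (434 − 450)² / 450 = 0.5689
χ² = 0.2844 + 0.5689 = 0.8533 ≈ 0.853
Degrees of freedom = 2 − 1 = 1; critical value at α = 0.05 is 3.841.
Since 0.853 < 3.841, we fail to reject the null hypothesis — the data are consistent with the 2:1 ratio.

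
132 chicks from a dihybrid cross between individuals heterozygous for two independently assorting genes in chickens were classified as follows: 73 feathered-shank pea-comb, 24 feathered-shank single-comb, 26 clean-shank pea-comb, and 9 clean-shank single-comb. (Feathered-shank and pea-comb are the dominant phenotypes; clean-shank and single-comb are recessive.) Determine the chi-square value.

0.175

A dihybrid F₂ with independent assortment and complete dominance at both loci gives a 9:3:3:1 phenotypic ratio.
Expected counts for N = 132 under a 9:3:3:1 ratio (total parts = 16):
  feathered-shank pea-comb: 132 × 9/16 = 74.25
  feathered-shank single-comb: 132 × 3/16 = 24.75
  clean-shank pea-comb: 132 × 3/16 = 24.75
  clean-shank single-comb: 132 × 1/16 = 8.25
χ² = Σ (O − E)² / E
  feathered-shank pea-comb: (73 − 74.25)² / 74.25 = 0.0210
  feathered-shank single-comb: (24 − 24.75)² / 24.75 = 0.0227
  clean-shank pea-comb: (26 − 24.75)² / 24.75 = 0.0631
  clean-shank single-comb: (9 − 8.25)² / 8.25 = 0.0682
χ² = 0.0210 + 0.0227 + 0.0631 + 0.0682 = 0.175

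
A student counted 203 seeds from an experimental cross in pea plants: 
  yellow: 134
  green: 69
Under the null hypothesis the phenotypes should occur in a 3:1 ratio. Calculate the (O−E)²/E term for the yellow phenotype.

2.188

Total ratio parts = 4. Expected numbers out of 203:
  yellow: 203 × 3/4 = 152.25
  green: 203 × 1/4 = 50.75
Contribution of yellow: (134 − 152.25)² / 152.25 = 2.1876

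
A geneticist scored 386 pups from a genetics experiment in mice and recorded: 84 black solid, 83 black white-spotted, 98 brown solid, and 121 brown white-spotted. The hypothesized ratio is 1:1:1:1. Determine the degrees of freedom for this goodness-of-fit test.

3

A goodness-of-fit test with 4 phenotype classes has df = 4 − 1 = 3.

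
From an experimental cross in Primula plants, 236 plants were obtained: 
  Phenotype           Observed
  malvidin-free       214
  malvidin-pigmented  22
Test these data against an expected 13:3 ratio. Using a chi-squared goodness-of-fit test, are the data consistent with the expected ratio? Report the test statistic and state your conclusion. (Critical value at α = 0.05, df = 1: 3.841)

13.770; not consistent

The 13:3 ratio has 16 parts, so with N = 236 the expected counts are:
  malvidin-free: 236 × 13/16 = 191.75
  malvidin-pigmented: 236 × 3/16 = 44.25
χ² = Σ (O − E)² / E
  malvidin-free: (214 − 191.75)² / 191.75 = 2.5818
  malvidin-pigmented: (22 − 44.25)² / 44.25 = 11.1879
χ² = 2.5818 + 11.1879 = 13.7697 ≈ 13.770
Degrees of freedom = 2 − 1 = 1; critical value at α = 0.05 is 3.841.
Since 13.770 > 3.841, we reject the null hypothesis — the data do not fit the 13:3 ratio.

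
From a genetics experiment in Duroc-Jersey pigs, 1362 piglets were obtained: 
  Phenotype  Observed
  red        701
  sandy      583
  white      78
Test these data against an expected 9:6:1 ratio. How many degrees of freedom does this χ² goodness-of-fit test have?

A goodness-of-fit test with 3 phenotype classes has df = 3 − 1 = 2.

2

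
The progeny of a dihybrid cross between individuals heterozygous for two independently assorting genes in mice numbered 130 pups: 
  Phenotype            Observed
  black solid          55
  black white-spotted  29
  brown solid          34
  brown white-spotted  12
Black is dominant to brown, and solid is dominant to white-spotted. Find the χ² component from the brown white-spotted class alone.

A dihybrid F₂ with independent assortment and complete dominance at both loci gives a 9:3:3:1 phenotypic ratio.
The 9:3:3:1 ratio has 16 parts, so with N = 130 the expected counts are:
  black solid: 130 × 9/16 = 73.125
  black white-spotted: 130 × 3/16 = 24.375
  brown solid: 130 × 3/16 = 24.375
  brown white-spotted: 130 × 1/16 = 8.125
Contribution of brown white-spotted: (12 − 8.125)² / 8.125 = 1.8481

1.848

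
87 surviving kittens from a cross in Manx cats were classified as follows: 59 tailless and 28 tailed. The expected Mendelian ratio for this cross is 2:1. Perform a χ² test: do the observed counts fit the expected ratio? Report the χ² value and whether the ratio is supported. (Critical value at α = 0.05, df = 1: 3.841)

The 2:1 ratio has 3 parts, so with N = 87 the expected counts are:
  tailless: 87 × 2/3 = 58
  tailed: 87 × 1/3 = 29
χ² = Σ (O − E)² / E
  tailless: (59 − 58)² / 58 = 0.0172
  tailed: (28 − 29)² / 29 = 0.0345
χ² = 0.0172 + 0.0345 = 0.0517 ≈ 0.052
Degrees of freedom = 2 − 1 = 1; critical value at α = 0.05 is 3.841.
Since 0.052 < 3.841, we fail to reject the null hypothesis — the data are consistent with the 2:1 ratio.

0.052; consistent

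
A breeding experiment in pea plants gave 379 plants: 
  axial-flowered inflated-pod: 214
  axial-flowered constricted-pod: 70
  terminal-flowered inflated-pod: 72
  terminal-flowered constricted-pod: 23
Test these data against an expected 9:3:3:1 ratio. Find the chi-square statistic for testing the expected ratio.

0.051

Total ratio parts = 16. Expected numbers out of 379:
  axial-flowered inflated-pod: 379 × 9/16 = 213.1875
  axial-flowered constricted-pod: 379 × 3/16 = 71.0625
  terminal-flowered inflated-pod: 379 × 3/16 = 71.0625
  terminal-flowered constricted-pod: 379 × 1/16 = 23.6875
χ² = Σ (O − E)² / E
  axial-flowered inflated-pod: (214 − 213.1875)² / 213.1875 = 0.0031
  axial-flowered constricted-pod: (70 − 71.0625)² / 71.0625 = 0.0159
  terminal-flowered inflated-pod: (72 − 71.0625)² / 71.0625 = 0.0124
  terminal-flowered constricted-pod: (23 − 23.6875)² / 23.6875 = 0.0200
χ² = 0.0031 + 0.0159 + 0.0124 + 0.0200 = 0.0514 ≈ 0.051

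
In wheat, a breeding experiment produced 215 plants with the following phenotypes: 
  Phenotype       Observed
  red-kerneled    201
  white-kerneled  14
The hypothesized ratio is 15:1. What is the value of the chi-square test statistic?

Total ratio parts = 16. Expected numbers out of 215:
  red-kerneled: 215 × 15/16 = 201.5625
  white-kerneled: 215 × 1/16 = 13.4375
χ² = Σ (O − E)² / E
  red-kerneled: (201 − 201.5625)² / 201.5625 = 0.0016
  white-kerneled: (14 − 13.4375)² / 13.4375 = 0.0235
χ² = 0.0016 + 0.0235 = 0.0251 ≈ 0.025

0.025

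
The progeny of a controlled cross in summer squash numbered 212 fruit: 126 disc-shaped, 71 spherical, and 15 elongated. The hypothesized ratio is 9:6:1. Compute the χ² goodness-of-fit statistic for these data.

1.522

Total ratio parts = 16. Expected numbers out of 212:
  disc-shaped: 212 × 9/16 = 119.25
  spherical: 212 × 6/16 = 79.5
  elongated: 212 × 1/16 = 13.25
χ² = Σ (O − E)² / E
  disc-shaped: (126 − 119.25)² / 119.25 = 0.3821
  spherical: (71 − 79.5)² / 79.5 = 0.9088
  elongated: (15 − 13.25)² / 13.25 = 0.2311
χ² = 0.3821 + 0.9088 + 0.2311 = 1.522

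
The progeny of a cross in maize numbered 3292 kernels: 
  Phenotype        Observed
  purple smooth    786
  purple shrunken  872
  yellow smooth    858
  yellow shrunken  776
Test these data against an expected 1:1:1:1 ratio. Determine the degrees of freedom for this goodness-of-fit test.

3

A goodness-of-fit test with 4 phenotype classes has df = 4 − 1 = 3.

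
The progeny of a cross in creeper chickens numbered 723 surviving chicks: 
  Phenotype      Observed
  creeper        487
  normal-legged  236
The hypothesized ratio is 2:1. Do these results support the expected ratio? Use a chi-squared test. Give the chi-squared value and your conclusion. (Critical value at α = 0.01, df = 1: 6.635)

0.156; consistent

Expected counts for N = 723 under a 2:1 ratio (total parts = 3):
  creeper: 723 × 2/3 = 482
  normal-legged: 723 × 1/3 = 241
χ² = Σ (O − E)² / E
  creeper: (487 − 482)² / 482 = 0.0519
  normal-legged: (236 − 241)² / 241 = 0.1037
χ² = 0.0519 + 0.1037 = 0.1556 ≈ 0.156
Degrees of freedom = 2 − 1 = 1; critical value at α = 0.01 is 6.635.
Since 0.156 < 6.635, we fail to reject the null hypothesis — the data are consistent with the 2:1 ratio.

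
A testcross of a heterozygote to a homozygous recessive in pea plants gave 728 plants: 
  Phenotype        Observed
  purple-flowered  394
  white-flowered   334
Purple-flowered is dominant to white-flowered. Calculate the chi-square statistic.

4.945

A testcross of a heterozygote (Aa × aa) gives a 1:1 phenotypic ratio.
Total ratio parts = 2. Expected numbers out of 728:
  purple-flowered: 728 × 1/2 = 364
  white-flowered: 728 × 1/2 = 364
χ² = Σ (O − E)² / E
  purple-flowered: (394 − 364)² / 364 = 2.4725
  white-flowered: (334 − 364)² / 364 = 2.4725
χ² = 2.4725 + 2.4725 = 4.945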